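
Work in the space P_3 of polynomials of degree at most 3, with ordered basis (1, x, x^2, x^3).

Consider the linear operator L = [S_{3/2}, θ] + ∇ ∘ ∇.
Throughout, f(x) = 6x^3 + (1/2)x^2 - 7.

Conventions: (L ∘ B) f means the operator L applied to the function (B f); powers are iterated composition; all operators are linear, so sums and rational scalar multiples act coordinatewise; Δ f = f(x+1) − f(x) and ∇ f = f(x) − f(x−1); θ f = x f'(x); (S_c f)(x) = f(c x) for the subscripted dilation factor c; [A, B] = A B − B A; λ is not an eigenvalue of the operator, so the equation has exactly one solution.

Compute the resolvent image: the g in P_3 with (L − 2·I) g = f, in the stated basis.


write g with unknown coordinates in the stated basis and equate coefficients in (L − 2·I) g = f
solving from the highest basis element down gives g = -3x^3 - (1/4)x^2 - 9x + 49/4
check: L g = -18x + 35/2
so L g − 2·g = 6x^3 + (1/2)x^2 - 7 = f ✓

the image equals g(x) = -3x^3 - (1/4)x^2 - 9x + 49/4


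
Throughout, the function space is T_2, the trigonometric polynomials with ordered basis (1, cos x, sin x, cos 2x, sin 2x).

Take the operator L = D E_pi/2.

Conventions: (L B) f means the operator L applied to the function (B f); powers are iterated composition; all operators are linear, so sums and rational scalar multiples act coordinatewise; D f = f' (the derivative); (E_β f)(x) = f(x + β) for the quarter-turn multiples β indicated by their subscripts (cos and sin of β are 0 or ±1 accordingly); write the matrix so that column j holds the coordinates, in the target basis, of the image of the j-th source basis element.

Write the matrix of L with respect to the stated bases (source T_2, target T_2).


the matrix is [[0, 0, 0, 0, 0]; [0, -1, 0, 0, 0]; [0, 0, -1, 0, 0]; [0, 0, 0, 0, -2]; [0, 0, 0, 2, 0]] (rows listed top to bottom)

image of 1: 0
image of cos x: -cos x
image of sin x: -sin x
image of cos 2x: 2sin 2x
image of sin 2x: -2cos 2x
each image's coordinates form column j of the matrix


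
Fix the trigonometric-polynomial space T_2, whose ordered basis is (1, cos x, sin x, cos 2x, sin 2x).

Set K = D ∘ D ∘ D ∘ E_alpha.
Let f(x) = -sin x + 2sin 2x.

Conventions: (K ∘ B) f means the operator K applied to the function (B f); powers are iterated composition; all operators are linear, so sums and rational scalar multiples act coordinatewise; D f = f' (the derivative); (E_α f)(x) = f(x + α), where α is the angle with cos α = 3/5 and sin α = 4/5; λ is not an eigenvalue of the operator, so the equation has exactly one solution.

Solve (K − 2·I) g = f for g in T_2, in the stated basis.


write g with unknown coordinates in the stated basis and equate coefficients in (K − 2·I) g = f
solving from the highest basis element down gives g = -(1/3)cos x + (2/3)sin x - (28/233)cos 2x + (71/233)sin 2x
check: K g = -(2/3)cos x + (1/3)sin x - (56/233)cos 2x + (608/233)sin 2x
so K g − 2·g = -sin x + 2sin 2x = f ✓

the image equals g(x) = -(1/3)cos x + (2/3)sin x - (28/233)cos 2x + (71/233)sin 2x


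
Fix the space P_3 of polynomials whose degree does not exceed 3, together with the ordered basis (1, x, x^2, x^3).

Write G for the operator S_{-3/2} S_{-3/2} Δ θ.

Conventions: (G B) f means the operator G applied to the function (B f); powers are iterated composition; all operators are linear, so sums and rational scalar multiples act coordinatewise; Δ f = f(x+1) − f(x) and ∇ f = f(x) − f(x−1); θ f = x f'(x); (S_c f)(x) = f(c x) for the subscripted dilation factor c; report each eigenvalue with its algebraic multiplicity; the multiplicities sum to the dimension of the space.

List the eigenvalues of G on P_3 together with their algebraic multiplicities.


image of 1: 0
image of x: 1
image of x^2: 9x + 2
image of x^3: (729/16)x^2 + (81/4)x + 3
the matrix is upper triangular; its diagonal is (0, 0, 0, 0)
for a triangular matrix the eigenvalues are the diagonal entries, with algebraic multiplicity their repetition count

λ = 0 (multiplicity 4)


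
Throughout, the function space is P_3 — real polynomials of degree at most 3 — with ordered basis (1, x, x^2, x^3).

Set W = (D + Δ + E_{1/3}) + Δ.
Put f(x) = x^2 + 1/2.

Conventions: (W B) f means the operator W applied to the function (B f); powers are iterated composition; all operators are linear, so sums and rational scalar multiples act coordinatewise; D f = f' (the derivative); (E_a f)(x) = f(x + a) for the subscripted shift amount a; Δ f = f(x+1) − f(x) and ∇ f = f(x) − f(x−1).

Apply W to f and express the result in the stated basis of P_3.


the image equals g(x) = x^2 + (20/3)x + 47/18

D f = 2x
Δ f = 2x + 1
E_{1/3} f = x^2 + (2/3)x + 11/18
(D + Δ + E_{1/3}) f = x^2 + (14/3)x + 29/18
Δ f = 2x + 1
((D + Δ + E_{1/3}) + Δ) f = x^2 + (20/3)x + 47/18


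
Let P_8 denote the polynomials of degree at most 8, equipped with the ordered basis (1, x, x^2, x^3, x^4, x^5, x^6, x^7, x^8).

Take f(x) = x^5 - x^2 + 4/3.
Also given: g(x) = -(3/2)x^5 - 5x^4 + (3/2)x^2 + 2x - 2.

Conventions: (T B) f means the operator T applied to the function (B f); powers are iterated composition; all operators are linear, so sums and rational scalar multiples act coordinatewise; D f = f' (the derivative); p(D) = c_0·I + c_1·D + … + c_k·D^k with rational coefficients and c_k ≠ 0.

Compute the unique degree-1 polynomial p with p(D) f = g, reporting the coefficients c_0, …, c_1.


c_0 = -3/2, c_1 = -1

D^0 f = x^5 - x^2 + 4/3
D^1 f = 5x^4 - 2x
matching coefficients of g against c_0 f + c_1 Df + … from the top degree down determines the c_i
solution: c_0 = -3/2, c_1 = -1


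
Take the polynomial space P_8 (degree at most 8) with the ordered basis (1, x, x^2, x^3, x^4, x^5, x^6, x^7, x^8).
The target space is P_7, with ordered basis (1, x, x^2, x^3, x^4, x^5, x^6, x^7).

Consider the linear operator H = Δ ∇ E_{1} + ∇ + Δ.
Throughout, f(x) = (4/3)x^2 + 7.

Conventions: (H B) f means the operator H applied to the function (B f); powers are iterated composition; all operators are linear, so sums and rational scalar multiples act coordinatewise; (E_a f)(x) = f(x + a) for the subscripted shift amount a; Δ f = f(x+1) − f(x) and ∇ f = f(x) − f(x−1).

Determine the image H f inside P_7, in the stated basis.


E_{1} f = (4/3)x^2 + (8/3)x + 25/3
∇ E_{1} f = (8/3)x + 4/3
Δ ∇ E_{1} f = 8/3
∇ f = (8/3)x - 4/3
Δ f = (8/3)x + 4/3
(Δ ∇ E_{1} + ∇ + Δ) f = (16/3)x + 8/3

the image equals g(x) = (16/3)x + 8/3


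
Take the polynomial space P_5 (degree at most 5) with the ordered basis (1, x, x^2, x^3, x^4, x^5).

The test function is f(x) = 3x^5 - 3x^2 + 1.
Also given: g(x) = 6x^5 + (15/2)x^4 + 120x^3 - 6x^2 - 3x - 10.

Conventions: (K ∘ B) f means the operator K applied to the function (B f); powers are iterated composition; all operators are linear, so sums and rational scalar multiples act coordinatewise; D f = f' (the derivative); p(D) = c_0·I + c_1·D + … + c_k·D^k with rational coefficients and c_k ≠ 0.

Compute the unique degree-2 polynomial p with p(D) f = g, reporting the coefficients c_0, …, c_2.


D^0 f = 3x^5 - 3x^2 + 1
D^1 f = 15x^4 - 6x
D^2 f = 60x^3 - 6
matching coefficients of g against c_0 f + c_1 Df + … from the top degree down determines the c_i
solution: c_0 = 2, c_1 = 1/2, c_2 = 2

p(D) = 2·I + (1/2)·D + 2·D^2, i.e. c_0 = 2, c_1 = 1/2, c_2 = 2


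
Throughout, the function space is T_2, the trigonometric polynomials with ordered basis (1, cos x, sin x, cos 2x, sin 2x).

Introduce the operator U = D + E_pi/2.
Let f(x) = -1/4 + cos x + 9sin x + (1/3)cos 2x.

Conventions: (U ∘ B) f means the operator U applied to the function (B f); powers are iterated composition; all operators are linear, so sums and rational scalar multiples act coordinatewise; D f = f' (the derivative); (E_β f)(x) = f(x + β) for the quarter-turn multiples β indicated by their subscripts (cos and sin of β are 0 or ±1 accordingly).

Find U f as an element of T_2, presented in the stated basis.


the result is g(x) = -1/4 + 18cos x - 2sin x - (1/3)cos 2x - (2/3)sin 2x

D f = 9cos x - sin x - (2/3)sin 2x
E_pi/2 f = -1/4 + 9cos x - sin x - (1/3)cos 2x
(D + E_pi/2) f = -1/4 + 18cos x - 2sin x - (1/3)cos 2x - (2/3)sin 2x


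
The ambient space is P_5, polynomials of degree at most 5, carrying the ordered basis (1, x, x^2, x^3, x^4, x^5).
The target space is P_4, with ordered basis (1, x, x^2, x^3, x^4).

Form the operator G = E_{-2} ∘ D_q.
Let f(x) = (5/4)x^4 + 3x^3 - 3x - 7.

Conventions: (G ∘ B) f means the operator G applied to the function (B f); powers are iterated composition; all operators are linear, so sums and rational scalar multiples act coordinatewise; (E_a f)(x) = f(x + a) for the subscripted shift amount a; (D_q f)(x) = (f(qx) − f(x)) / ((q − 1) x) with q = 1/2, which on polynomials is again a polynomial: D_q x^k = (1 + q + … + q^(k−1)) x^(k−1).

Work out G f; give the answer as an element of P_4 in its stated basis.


D_q f = (75/32)x^3 + (21/4)x^2 - 3
E_{-2} D_q f = (75/32)x^3 - (141/16)x^2 + (57/8)x - 3/4

the image equals g(x) = (75/32)x^3 - (141/16)x^2 + (57/8)x - 3/4


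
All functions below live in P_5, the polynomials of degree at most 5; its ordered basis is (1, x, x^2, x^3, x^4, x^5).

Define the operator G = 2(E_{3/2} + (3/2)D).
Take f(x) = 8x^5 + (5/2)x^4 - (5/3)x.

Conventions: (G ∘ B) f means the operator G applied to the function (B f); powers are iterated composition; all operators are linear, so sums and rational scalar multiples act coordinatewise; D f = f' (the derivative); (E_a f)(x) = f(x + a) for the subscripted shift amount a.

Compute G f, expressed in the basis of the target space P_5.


E_{3/2} f = 8x^5 + (125/2)x^4 + 195x^3 + (1215/4)x^2 + (2815/12)x + 2269/32
D f = 40x^4 + 10x^3 - 5/3
((3/2)D) f = 60x^4 + 15x^3 - 5/2
(E_{3/2} + (3/2)D) f = 8x^5 + (245/2)x^4 + 210x^3 + (1215/4)x^2 + (2815/12)x + 2189/32
(2(E_{3/2} + (3/2)D)) f = 16x^5 + 245x^4 + 420x^3 + (1215/2)x^2 + (2815/6)x + 2189/16

the image equals g(x) = 16x^5 + 245x^4 + 420x^3 + (1215/2)x^2 + (2815/6)x + 2189/16


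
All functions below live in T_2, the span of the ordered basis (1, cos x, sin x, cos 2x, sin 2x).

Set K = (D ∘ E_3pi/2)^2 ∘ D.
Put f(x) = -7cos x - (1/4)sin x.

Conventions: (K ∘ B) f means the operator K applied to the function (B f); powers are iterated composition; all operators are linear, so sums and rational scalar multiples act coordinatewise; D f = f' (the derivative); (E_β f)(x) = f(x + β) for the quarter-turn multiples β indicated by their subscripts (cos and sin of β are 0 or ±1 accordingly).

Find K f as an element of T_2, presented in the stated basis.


the result is g(x) = -(1/4)cos x + 7sin x

D f = -(1/4)cos x + 7sin x
E_3pi/2 D f = -7cos x - (1/4)sin x
D E_3pi/2 D f = -(1/4)cos x + 7sin x
E_3pi/2 (D ∘ E_3pi/2) D f = -7cos x - (1/4)sin x
D E_3pi/2 (D ∘ E_3pi/2) D f = -(1/4)cos x + 7sin x


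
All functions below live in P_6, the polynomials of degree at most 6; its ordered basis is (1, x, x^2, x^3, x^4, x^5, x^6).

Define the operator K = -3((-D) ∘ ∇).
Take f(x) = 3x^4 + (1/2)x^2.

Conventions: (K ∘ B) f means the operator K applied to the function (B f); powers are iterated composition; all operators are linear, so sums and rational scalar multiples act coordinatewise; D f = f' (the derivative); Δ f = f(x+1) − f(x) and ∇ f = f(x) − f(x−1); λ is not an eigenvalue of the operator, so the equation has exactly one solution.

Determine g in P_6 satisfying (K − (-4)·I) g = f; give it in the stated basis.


the result is g(x) = (3/4)x^4 - (53/8)x^2 + (27/4)x + 123/16

write g with unknown coordinates in the stated basis and equate coefficients in (K − (-4)·I) g = f
solving from the highest basis element down gives g = (3/4)x^4 - (53/8)x^2 + (27/4)x + 123/16
check: K g = 27x^2 - 27x - 123/4
so K g − (-4)·g = 3x^4 + (1/2)x^2 = f ✓


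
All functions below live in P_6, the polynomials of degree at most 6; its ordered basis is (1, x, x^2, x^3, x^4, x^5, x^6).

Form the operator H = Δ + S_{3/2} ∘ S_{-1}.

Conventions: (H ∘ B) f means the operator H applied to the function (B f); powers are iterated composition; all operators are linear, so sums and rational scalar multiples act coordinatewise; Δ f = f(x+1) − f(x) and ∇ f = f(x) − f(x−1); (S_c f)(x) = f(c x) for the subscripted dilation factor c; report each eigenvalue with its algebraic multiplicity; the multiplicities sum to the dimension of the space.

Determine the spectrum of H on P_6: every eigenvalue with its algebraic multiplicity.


image of 1: 1
image of x: -(3/2)x + 1
image of x^2: (9/4)x^2 + 2x + 1
image of x^3: -(27/8)x^3 + 3x^2 + 3x + 1
image of x^4: (81/16)x^4 + 4x^3 + 6x^2 + 4x + 1
image of x^5: -(243/32)x^5 + 5x^4 + 10x^3 + 10x^2 + 5x + 1
image of x^6: (729/64)x^6 + 6x^5 + 15x^4 + 20x^3 + 15x^2 + 6x + 1
the matrix is upper triangular; its diagonal is (1, -3/2, 9/4, -27/8, 81/16, -243/32, 729/64)
for a triangular matrix the eigenvalues are the diagonal entries, with algebraic multiplicity their repetition count

λ = -243/32 (multiplicity 1), λ = -27/8 (multiplicity 1), λ = -3/2 (multiplicity 1), λ = 1 (multiplicity 1), λ = 9/4 (multiplicity 1), λ = 81/16 (multiplicity 1), λ = 729/64 (multiplicity 1)


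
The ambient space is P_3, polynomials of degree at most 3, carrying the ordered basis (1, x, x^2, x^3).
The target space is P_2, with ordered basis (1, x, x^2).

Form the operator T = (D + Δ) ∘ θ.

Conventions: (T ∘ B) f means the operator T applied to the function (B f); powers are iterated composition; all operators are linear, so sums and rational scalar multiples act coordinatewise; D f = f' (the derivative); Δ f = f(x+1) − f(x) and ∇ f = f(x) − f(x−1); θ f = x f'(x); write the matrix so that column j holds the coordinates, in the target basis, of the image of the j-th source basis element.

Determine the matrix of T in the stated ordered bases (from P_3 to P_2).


image of 1: 0
image of x: 2
image of x^2: 8x + 2
image of x^3: 18x^2 + 9x + 3
each image's coordinates form column j of the matrix

the matrix is [[0, 2, 2, 3]; [0, 0, 8, 9]; [0, 0, 0, 18]] (rows listed top to bottom)


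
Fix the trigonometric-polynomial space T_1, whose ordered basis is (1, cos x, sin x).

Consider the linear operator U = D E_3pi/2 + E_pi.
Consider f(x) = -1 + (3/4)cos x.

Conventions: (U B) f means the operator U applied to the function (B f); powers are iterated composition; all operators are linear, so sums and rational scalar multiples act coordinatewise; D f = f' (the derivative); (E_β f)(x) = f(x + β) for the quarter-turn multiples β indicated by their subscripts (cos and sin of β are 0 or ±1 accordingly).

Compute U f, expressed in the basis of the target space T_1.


the image equals g(x) = -1

E_3pi/2 f = -1 + (3/4)sin x
D E_3pi/2 f = (3/4)cos x
E_pi f = -1 - (3/4)cos x
(D E_3pi/2 + E_pi) f = -1


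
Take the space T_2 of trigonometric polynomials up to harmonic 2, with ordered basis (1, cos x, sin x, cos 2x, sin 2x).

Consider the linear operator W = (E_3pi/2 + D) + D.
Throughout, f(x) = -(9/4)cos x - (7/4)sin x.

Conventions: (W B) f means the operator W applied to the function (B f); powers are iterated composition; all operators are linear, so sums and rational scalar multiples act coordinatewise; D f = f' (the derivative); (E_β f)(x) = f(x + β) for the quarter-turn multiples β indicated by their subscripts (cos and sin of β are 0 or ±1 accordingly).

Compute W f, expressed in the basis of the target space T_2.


g(x) = -(7/4)cos x + (9/4)sin x

E_3pi/2 f = (7/4)cos x - (9/4)sin x
D f = -(7/4)cos x + (9/4)sin x
(E_3pi/2 + D) f = 0
D f = -(7/4)cos x + (9/4)sin x
((E_3pi/2 + D) + D) f = -(7/4)cos x + (9/4)sin x


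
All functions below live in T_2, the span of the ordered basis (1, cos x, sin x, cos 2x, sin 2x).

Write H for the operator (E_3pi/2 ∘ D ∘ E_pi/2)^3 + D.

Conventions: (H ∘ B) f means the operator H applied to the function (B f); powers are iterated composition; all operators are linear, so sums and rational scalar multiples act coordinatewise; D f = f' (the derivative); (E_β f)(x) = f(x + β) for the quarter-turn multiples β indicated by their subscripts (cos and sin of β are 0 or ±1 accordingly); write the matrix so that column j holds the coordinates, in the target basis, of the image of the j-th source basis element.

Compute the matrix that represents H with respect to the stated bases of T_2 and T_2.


image of 1: 0
image of cos x: 0
image of sin x: 0
image of cos 2x: 6sin 2x
image of sin 2x: -6cos 2x
each image's coordinates form column j of the matrix

the matrix is [[0, 0, 0, 0, 0]; [0, 0, 0, 0, 0]; [0, 0, 0, 0, 0]; [0, 0, 0, 0, -6]; [0, 0, 0, 6, 0]] (rows listed top to bottom)


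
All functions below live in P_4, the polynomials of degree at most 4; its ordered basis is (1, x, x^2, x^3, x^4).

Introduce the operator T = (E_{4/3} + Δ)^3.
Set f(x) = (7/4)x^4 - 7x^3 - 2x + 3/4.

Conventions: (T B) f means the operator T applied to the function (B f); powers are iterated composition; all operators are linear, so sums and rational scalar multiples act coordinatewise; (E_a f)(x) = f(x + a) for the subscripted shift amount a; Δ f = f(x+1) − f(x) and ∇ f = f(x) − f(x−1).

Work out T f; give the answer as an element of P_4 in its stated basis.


the image equals g(x) = (7/4)x^4 + 42x^3 + (567/2)x^2 + 558x + 2047/18

E_{4/3} f = (7/4)x^4 + (7/3)x^3 - (28/3)x^2 - (614/27)x - 4205/324
Δ f = 7x^3 - (21/2)x^2 - 14x - 29/4
(E_{4/3} + Δ) f = (7/4)x^4 + (28/3)x^3 - (119/6)x^2 - (992/27)x - 3277/162
E_{4/3} (E_{4/3} + Δ) f = (7/4)x^4 + (56/3)x^3 + (217/6)x^2 - (628/27)x - 12445/162
Δ (E_{4/3} + Δ) f = 7x^3 + (77/2)x^2 - (14/3)x - 4913/108
(E_{4/3} + Δ) (E_{4/3} + Δ) f = (7/4)x^4 + (77/3)x^3 + (224/3)x^2 - (754/27)x - 39629/324
E_{4/3} (E_{4/3} + Δ) (E_{4/3} + Δ) f = (7/4)x^4 + 35x^3 + 196x^2 + (974/3)x + 4273/108
Δ (E_{4/3} + Δ) (E_{4/3} + Δ) f = 7x^3 + (175/2)x^2 + (700/3)x + 8009/108
(E_{4/3} + Δ) (E_{4/3} + Δ) (E_{4/3} + Δ) f = (7/4)x^4 + 42x^3 + (567/2)x^2 + 558x + 2047/18


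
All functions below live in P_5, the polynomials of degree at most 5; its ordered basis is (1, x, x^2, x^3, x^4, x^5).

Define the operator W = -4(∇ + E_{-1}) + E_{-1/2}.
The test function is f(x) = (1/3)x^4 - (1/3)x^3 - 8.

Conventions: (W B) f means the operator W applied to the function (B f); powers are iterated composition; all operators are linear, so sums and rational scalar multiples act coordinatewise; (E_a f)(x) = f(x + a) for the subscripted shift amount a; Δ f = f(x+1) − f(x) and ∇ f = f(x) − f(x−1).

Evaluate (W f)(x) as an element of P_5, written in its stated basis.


∇ f = (4/3)x^3 - 3x^2 + (7/3)x - 2/3
E_{-1} f = (1/3)x^4 - (5/3)x^3 + 3x^2 - (7/3)x - 22/3
(∇ + E_{-1}) f = (1/3)x^4 - (1/3)x^3 - 8
(-4(∇ + E_{-1})) f = -(4/3)x^4 + (4/3)x^3 + 32
E_{-1/2} f = (1/3)x^4 - x^3 + x^2 - (5/12)x - 127/16
(-4(∇ + E_{-1}) + E_{-1/2}) f = -x^4 + (1/3)x^3 + x^2 - (5/12)x + 385/16

the result is g(x) = -x^4 + (1/3)x^3 + x^2 - (5/12)x + 385/16


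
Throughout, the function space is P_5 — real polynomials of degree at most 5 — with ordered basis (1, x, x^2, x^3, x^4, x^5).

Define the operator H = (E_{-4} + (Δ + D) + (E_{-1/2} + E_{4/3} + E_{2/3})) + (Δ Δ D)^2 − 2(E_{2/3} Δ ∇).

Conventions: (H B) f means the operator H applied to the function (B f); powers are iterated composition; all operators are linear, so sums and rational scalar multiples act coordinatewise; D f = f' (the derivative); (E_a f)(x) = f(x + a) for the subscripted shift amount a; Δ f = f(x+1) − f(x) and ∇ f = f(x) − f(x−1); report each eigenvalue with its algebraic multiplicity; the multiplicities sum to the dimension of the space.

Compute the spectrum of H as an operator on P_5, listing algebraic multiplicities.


image of 1: 4
image of x: 4x - 1/2
image of x^2: 4x^2 - x + 557/36
image of x^3: 4x^3 - (3/2)x^2 + (557/12)x - 1643/24
image of x^4: 4x^4 - 2x^3 + (557/6)x^2 - (1643/6)x + 318497/1296
image of x^5: 4x^5 - (5/2)x^4 + (2785/18)x^3 - (8215/12)x^2 + (1592485/1296)x - 2705713/2592
the matrix is upper triangular; its diagonal is (4, 4, 4, 4, 4, 4)
for a triangular matrix the eigenvalues are the diagonal entries, with algebraic multiplicity their repetition count

λ = 4 (multiplicity 6)


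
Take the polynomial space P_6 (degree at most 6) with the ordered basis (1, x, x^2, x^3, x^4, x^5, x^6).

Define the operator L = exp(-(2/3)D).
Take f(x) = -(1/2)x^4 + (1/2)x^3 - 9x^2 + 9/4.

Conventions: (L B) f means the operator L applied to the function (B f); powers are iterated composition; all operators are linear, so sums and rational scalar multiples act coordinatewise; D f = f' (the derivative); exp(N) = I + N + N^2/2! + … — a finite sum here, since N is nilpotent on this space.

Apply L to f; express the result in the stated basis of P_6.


order-1 term: (4/3)x^3 - x^2 + 12x
order-2 term: -(4/3)x^2 + (2/3)x - 4
order-3 term: (16/27)x - 4/27
order-4 term: -8/81
the series for exp(-(2/3)D) f terminates at order 4
exp(-(2/3)D) f = -(1/2)x^4 + (11/6)x^3 - (34/3)x^2 + (358/27)x - 647/324

g(x) = -(1/2)x^4 + (11/6)x^3 - (34/3)x^2 + (358/27)x - 647/324


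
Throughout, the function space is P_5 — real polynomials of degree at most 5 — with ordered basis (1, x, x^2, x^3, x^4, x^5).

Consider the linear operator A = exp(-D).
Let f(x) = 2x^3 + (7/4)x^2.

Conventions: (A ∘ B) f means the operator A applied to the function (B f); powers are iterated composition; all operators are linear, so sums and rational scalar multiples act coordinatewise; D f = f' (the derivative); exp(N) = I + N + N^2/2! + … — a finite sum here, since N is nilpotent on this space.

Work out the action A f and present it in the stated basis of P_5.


order-1 term: -6x^2 - (7/2)x
order-2 term: 6x + 7/4
order-3 term: -2
the series for exp(-D) f terminates at order 3
exp(-D) f = 2x^3 - (17/4)x^2 + (5/2)x - 1/4

the image equals g(x) = 2x^3 - (17/4)x^2 + (5/2)x - 1/4


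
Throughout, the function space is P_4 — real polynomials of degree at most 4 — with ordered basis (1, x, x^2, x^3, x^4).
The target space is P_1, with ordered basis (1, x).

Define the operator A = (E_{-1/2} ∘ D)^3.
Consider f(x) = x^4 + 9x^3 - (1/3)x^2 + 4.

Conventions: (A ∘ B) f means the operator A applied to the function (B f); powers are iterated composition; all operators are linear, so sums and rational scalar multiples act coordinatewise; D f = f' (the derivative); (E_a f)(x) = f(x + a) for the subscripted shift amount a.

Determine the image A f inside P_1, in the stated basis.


D f = 4x^3 + 27x^2 - (2/3)x
E_{-1/2} D f = 4x^3 + 21x^2 - (74/3)x + 79/12
D (E_{-1/2} ∘ D) f = 12x^2 + 42x - 74/3
E_{-1/2} D (E_{-1/2} ∘ D) f = 12x^2 + 30x - 128/3
D (E_{-1/2} ∘ D) (E_{-1/2} ∘ D) f = 24x + 30
E_{-1/2} D (E_{-1/2} ∘ D) (E_{-1/2} ∘ D) f = 24x + 18

g(x) = 24x + 18


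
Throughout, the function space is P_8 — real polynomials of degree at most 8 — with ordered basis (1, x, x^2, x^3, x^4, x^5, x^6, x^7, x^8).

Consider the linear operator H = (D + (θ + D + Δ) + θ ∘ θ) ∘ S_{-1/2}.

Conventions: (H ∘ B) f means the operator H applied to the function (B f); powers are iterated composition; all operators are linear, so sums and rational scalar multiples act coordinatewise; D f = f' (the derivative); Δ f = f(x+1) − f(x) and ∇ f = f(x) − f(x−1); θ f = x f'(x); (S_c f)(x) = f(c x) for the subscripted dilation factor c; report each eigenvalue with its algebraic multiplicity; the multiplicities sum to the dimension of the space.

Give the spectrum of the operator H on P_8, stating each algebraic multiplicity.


image of 1: 0
image of x: -x - 3/2
image of x^2: (3/2)x^2 + (3/2)x + 1/4
image of x^3: -(3/2)x^3 - (9/8)x^2 - (3/8)x - 1/8
image of x^4: (5/4)x^4 + (3/4)x^3 + (3/8)x^2 + (1/4)x + 1/16
image of x^5: -(15/16)x^5 - (15/32)x^4 - (5/16)x^3 - (5/16)x^2 - (5/32)x - 1/32
image of x^6: (21/32)x^6 + (9/32)x^5 + (15/64)x^4 + (5/16)x^3 + (15/64)x^2 + (3/32)x + 1/64
image of x^7: -(7/16)x^7 - (21/128)x^6 - (21/128)x^5 - (35/128)x^4 - (35/128)x^3 - (21/128)x^2 - (7/128)x - 1/128
image of x^8: (9/32)x^8 + (3/32)x^7 + (7/64)x^6 + (7/32)x^5 + (35/128)x^4 + (7/32)x^3 + (7/64)x^2 + (1/32)x + 1/256
the matrix is upper triangular; its diagonal is (0, -1, 3/2, -3/2, 5/4, -15/16, 21/32, -7/16, 9/32)
for a triangular matrix the eigenvalues are the diagonal entries, with algebraic multiplicity their repetition count

λ = -3/2 (multiplicity 1), λ = -1 (multiplicity 1), λ = -15/16 (multiplicity 1), λ = -7/16 (multiplicity 1), λ = 0 (multiplicity 1), λ = 9/32 (multiplicity 1), λ = 21/32 (multiplicity 1), λ = 5/4 (multiplicity 1), λ = 3/2 (multiplicity 1)


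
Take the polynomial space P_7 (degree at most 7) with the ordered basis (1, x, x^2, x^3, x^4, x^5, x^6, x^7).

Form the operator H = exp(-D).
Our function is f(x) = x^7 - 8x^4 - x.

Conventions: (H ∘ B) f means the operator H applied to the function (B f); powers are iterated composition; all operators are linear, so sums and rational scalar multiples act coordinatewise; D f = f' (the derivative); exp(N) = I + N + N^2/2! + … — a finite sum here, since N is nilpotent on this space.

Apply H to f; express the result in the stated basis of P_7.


order-1 term: -7x^6 + 32x^3 + 1
order-2 term: 21x^5 - 48x^2
order-3 term: -35x^4 + 32x
order-4 term: 35x^3 - 8
order-5 term: -21x^2
order-6 term: 7x
order-7 term: -1
the series for exp(-D) f terminates at order 7
exp(-D) f = x^7 - 7x^6 + 21x^5 - 43x^4 + 67x^3 - 69x^2 + 38x - 8

g(x) = x^7 - 7x^6 + 21x^5 - 43x^4 + 67x^3 - 69x^2 + 38x - 8


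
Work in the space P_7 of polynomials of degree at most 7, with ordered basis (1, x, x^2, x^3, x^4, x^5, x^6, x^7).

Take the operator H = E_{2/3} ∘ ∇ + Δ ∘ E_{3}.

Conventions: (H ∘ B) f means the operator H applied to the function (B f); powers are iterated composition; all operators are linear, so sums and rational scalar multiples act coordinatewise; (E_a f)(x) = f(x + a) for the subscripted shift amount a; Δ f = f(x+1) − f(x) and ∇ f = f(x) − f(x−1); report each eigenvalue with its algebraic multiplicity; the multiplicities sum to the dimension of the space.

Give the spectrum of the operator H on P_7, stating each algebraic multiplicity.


image of 1: 0
image of x: 2
image of x^2: 4x + 22/3
image of x^3: 6x^2 + 22x + 112/3
image of x^4: 8x^3 + 44x^2 + (448/3)x + 4730/27
image of x^5: 10x^4 + (220/3)x^3 + (1120/3)x^2 + (23650/27)x + 63272/81
image of x^6: 12x^5 + 110x^4 + (2240/3)x^3 + (23650/9)x^2 + (126544/27)x + 272734/81
image of x^7: 14x^6 + 154x^5 + (3920/3)x^4 + (165550/27)x^3 + (442904/27)x^2 + (1909138/81)x + 10349656/729
the matrix is upper triangular; its diagonal is (0, 0, 0, 0, 0, 0, 0, 0)
for a triangular matrix the eigenvalues are the diagonal entries, with algebraic multiplicity their repetition count

λ = 0 (multiplicity 8)


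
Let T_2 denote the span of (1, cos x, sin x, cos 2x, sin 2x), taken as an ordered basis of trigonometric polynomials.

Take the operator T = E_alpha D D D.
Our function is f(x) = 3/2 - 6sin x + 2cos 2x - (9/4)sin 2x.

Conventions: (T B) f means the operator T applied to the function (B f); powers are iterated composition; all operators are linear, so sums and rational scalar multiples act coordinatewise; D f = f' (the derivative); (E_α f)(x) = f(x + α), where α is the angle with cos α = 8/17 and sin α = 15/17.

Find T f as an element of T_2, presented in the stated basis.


g(x) = (48/17)cos x - (90/17)sin x + (942/289)cos 2x - (6896/289)sin 2x

D f = -6cos x - (9/2)cos 2x - 4sin 2x
D D f = 6sin x - 8cos 2x + 9sin 2x
D D D f = 6cos x + 18cos 2x + 16sin 2x
E_alpha (D D) D f = (48/17)cos x - (90/17)sin x + (942/289)cos 2x - (6896/289)sin 2x


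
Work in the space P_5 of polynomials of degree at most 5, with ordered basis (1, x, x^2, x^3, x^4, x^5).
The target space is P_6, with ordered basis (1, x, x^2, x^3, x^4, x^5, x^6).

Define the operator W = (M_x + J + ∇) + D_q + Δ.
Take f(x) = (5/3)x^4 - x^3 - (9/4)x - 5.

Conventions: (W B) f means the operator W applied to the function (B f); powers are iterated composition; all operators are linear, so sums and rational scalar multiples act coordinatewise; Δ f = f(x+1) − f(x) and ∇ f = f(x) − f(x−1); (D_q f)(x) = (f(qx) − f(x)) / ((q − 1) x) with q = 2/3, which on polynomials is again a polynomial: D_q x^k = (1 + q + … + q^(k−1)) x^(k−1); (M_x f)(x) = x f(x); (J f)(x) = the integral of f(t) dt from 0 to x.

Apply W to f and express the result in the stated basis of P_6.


the result is g(x) = 2x^5 - (5/4)x^4 + (1405/81)x^3 - (827/72)x^2 + (10/3)x - 35/4

M_x f = (5/3)x^5 - x^4 - (9/4)x^2 - 5x
J f = (1/3)x^5 - (1/4)x^4 - (9/8)x^2 - 5x
∇ f = (20/3)x^3 - 13x^2 + (29/3)x - 59/12
(M_x + J + ∇) f = 2x^5 - (5/4)x^4 + (20/3)x^3 - (131/8)x^2 - (1/3)x - 59/12
D_q f = (325/81)x^3 - (19/9)x^2 - 9/4
Δ f = (20/3)x^3 + 7x^2 + (11/3)x - 19/12
((M_x + J + ∇) + D_q + Δ) f = 2x^5 - (5/4)x^4 + (1405/81)x^3 - (827/72)x^2 + (10/3)x - 35/4


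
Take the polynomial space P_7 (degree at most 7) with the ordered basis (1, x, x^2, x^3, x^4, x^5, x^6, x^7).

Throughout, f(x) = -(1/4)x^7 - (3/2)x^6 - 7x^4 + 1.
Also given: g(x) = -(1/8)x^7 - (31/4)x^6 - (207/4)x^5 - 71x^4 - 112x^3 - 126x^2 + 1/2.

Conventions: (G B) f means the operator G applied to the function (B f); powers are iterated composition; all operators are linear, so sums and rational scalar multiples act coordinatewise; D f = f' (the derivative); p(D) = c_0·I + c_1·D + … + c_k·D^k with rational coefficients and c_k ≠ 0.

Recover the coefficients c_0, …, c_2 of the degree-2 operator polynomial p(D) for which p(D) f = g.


D^0 f = -(1/4)x^7 - (3/2)x^6 - 7x^4 + 1
D^1 f = -(7/4)x^6 - 9x^5 - 28x^3
D^2 f = -(21/2)x^5 - 45x^4 - 84x^2
matching coefficients of g against c_0 f + c_1 Df + … from the top degree down determines the c_i
solution: c_0 = 1/2, c_1 = 4, c_2 = 3/2

c_0 = 1/2, c_1 = 4, c_2 = 3/2


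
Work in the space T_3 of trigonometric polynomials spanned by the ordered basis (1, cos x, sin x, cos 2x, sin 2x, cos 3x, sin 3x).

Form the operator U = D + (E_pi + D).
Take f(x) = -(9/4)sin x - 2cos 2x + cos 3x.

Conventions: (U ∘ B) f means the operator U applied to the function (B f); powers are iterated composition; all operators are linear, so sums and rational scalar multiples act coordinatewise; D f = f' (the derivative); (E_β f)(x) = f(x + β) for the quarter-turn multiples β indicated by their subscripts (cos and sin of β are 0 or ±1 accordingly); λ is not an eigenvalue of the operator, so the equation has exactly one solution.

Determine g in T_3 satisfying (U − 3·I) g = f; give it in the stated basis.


the result is g(x) = (9/40)cos x + (9/20)sin x + (1/5)cos 2x - (2/5)sin 2x - (1/13)cos 3x + (3/26)sin 3x

write g with unknown coordinates in the stated basis and equate coefficients in (U − 3·I) g = f
solving from the highest basis element down gives g = (9/40)cos x + (9/20)sin x + (1/5)cos 2x - (2/5)sin 2x - (1/13)cos 3x + (3/26)sin 3x
check: U g = (27/40)cos x - (9/10)sin x - (7/5)cos 2x - (6/5)sin 2x + (10/13)cos 3x + (9/26)sin 3x
so U g − 3·g = -(9/4)sin x - 2cos 2x + cos 3x = f ✓


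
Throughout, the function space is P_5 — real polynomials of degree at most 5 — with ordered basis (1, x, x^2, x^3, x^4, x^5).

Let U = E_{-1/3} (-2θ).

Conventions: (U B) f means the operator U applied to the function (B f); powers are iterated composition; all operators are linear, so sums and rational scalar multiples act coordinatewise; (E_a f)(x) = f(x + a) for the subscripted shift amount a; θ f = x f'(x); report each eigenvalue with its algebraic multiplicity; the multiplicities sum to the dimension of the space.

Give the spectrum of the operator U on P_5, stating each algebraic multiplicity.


image of 1: 0
image of x: -2x + 2/3
image of x^2: -4x^2 + (8/3)x - 4/9
image of x^3: -6x^3 + 6x^2 - 2x + 2/9
image of x^4: -8x^4 + (32/3)x^3 - (16/3)x^2 + (32/27)x - 8/81
image of x^5: -10x^5 + (50/3)x^4 - (100/9)x^3 + (100/27)x^2 - (50/81)x + 10/243
the matrix is upper triangular; its diagonal is (0, -2, -4, -6, -8, -10)
for a triangular matrix the eigenvalues are the diagonal entries, with algebraic multiplicity their repetition count

λ = -10 (multiplicity 1), λ = -8 (multiplicity 1), λ = -6 (multiplicity 1), λ = -4 (multiplicity 1), λ = -2 (multiplicity 1), λ = 0 (multiplicity 1)


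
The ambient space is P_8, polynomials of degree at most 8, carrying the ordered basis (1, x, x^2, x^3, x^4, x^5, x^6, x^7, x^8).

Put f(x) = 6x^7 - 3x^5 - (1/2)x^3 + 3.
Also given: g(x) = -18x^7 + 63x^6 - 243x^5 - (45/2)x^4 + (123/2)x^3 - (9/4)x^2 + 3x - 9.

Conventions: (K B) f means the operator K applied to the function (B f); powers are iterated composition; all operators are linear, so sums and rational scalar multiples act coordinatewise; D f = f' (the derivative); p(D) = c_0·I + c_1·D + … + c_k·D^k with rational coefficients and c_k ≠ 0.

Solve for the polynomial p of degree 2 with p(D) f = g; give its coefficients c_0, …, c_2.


D^0 f = 6x^7 - 3x^5 - (1/2)x^3 + 3
D^1 f = 42x^6 - 15x^4 - (3/2)x^2
D^2 f = 252x^5 - 60x^3 - 3x
matching coefficients of g against c_0 f + c_1 Df + … from the top degree down determines the c_i
solution: c_0 = -3, c_1 = 3/2, c_2 = -1

p(D) = -3·I + (3/2)·D − D^2, i.e. c_0 = -3, c_1 = 3/2, c_2 = -1


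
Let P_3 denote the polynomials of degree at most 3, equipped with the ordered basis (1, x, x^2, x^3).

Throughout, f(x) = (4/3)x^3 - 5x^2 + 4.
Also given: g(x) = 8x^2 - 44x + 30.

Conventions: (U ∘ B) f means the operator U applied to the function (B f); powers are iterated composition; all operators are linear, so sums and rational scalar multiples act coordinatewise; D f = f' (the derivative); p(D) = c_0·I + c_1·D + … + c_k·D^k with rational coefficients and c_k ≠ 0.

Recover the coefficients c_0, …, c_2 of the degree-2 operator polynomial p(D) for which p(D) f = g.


D^0 f = (4/3)x^3 - 5x^2 + 4
D^1 f = 4x^2 - 10x
D^2 f = 8x - 10
matching coefficients of g against c_0 f + c_1 Df + … from the top degree down determines the c_i
solution: c_0 = 0, c_1 = 2, c_2 = -3

c_0 = 0, c_1 = 2, c_2 = -3


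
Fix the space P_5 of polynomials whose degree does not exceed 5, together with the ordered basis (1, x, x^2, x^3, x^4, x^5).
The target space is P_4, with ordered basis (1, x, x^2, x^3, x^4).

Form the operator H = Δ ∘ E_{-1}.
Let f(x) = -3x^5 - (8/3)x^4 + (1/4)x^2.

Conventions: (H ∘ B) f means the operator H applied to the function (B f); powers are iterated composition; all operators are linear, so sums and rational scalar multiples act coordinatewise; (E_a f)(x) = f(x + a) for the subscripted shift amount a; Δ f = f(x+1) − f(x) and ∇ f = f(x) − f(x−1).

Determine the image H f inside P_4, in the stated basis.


g(x) = -15x^4 + (58/3)x^3 - 14x^2 + (29/6)x - 7/12

E_{-1} f = -3x^5 + (37/3)x^4 - (58/3)x^3 + (57/4)x^2 - (29/6)x + 7/12
Δ E_{-1} f = -15x^4 + (58/3)x^3 - 14x^2 + (29/6)x - 7/12


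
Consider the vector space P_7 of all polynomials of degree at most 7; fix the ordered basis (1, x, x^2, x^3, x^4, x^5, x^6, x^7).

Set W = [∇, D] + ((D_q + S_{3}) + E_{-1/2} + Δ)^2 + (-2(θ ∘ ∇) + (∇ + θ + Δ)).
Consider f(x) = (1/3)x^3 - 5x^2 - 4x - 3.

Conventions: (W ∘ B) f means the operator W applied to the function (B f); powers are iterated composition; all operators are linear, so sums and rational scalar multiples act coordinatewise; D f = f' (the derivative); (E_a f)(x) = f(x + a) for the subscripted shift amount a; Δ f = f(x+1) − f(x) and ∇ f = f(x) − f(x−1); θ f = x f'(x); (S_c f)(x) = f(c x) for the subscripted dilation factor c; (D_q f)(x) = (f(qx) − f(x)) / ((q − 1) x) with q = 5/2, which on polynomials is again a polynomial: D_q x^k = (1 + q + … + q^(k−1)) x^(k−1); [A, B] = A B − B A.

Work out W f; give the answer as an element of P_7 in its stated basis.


the result is g(x) = (787/3)x^3 - (739/2)x^2 - (2593/8)x - 7141/48

D f = x^2 - 10x - 4
∇ D f = 2x - 11
∇ f = x^2 - 11x + 4/3
D ∇ f = 2x - 11
[∇, D] f = 0
D_q f = (13/4)x^2 - (35/2)x - 4
S_{3} f = 9x^3 - 45x^2 - 12x - 3
(D_q + S_{3}) f = 9x^3 - (167/4)x^2 - (59/2)x - 7
E_{-1/2} f = (1/3)x^3 - (11/2)x^2 + (5/4)x - 55/24
Δ f = x^2 - 9x - 26/3
((D_q + S_{3}) + E_{-1/2} + Δ) f = (28/3)x^3 - (185/4)x^2 - (149/4)x - 431/24
D_q ((D_q + S_{3}) + E_{-1/2} + Δ) f = 91x^2 - (1295/8)x - 149/4
S_{3} ((D_q + S_{3}) + E_{-1/2} + Δ) f = 252x^3 - (1665/4)x^2 - (447/4)x - 431/24
(D_q + S_{3}) ((D_q + S_{3}) + E_{-1/2} + Δ) f = 252x^3 - (1301/4)x^2 - (2189/8)x - 1325/24
E_{-1/2} ((D_q + S_{3}) + E_{-1/2} + Δ) f = (28/3)x^3 - (241/4)x^2 + 16x - 193/16
Δ ((D_q + S_{3}) + E_{-1/2} + Δ) f = 28x^2 - (129/2)x - 445/6
((D_q + S_{3}) + E_{-1/2} + Δ) ((D_q + S_{3}) + E_{-1/2} + Δ) f = (784/3)x^3 - (715/2)x^2 - (2577/8)x - 2263/16
∇ f = x^2 - 11x + 4/3
θ ∇ f = 2x^2 - 11x
(-2(θ ∘ ∇)) f = -4x^2 + 22x
∇ f = x^2 - 11x + 4/3
θ f = x^3 - 10x^2 - 4x
Δ f = x^2 - 9x - 26/3
(∇ + θ + Δ) f = x^3 - 8x^2 - 24x - 22/3
(-2(θ ∘ ∇) + (∇ + θ + Δ)) f = x^3 - 12x^2 - 2x - 22/3
([∇, D] + ((D_q + S_{3}) + E_{-1/2} + Δ)^2 + (-2(θ ∘ ∇) + (∇ + θ + Δ))) f = (787/3)x^3 - (739/2)x^2 - (2593/8)x - 7141/48


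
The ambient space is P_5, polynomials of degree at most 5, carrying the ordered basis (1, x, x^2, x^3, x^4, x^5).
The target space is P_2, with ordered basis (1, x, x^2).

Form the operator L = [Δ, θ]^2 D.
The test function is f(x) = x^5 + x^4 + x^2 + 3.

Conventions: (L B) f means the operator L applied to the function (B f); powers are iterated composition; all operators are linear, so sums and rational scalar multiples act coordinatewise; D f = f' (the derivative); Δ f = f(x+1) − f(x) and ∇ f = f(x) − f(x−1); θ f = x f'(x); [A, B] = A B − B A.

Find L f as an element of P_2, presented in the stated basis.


g(x) = 60x^2 + 264x + 288

D f = 5x^4 + 4x^3 + 2x
θ D f = 20x^4 + 12x^3 + 2x
Δ θ D f = 80x^3 + 156x^2 + 116x + 34
Δ D f = 20x^3 + 42x^2 + 32x + 11
θ Δ D f = 60x^3 + 84x^2 + 32x
[Δ, θ] D f = 20x^3 + 72x^2 + 84x + 34
θ [Δ, θ] D f = 60x^3 + 144x^2 + 84x
Δ θ [Δ, θ] D f = 180x^2 + 468x + 288
Δ [Δ, θ] D f = 60x^2 + 204x + 176
θ Δ [Δ, θ] D f = 120x^2 + 204x
[Δ, θ] [Δ, θ] D f = 60x^2 + 264x + 288


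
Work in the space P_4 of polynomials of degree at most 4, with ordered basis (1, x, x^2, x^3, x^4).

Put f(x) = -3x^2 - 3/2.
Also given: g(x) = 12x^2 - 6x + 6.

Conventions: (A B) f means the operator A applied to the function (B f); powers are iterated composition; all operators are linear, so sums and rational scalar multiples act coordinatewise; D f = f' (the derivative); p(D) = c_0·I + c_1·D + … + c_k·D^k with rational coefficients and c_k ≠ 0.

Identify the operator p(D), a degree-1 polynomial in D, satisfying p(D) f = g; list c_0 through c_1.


D^0 f = -3x^2 - 3/2
D^1 f = -6x
matching coefficients of g against c_0 f + c_1 Df + … from the top degree down determines the c_i
solution: c_0 = -4, c_1 = 1

c_0 = -4, c_1 = 1


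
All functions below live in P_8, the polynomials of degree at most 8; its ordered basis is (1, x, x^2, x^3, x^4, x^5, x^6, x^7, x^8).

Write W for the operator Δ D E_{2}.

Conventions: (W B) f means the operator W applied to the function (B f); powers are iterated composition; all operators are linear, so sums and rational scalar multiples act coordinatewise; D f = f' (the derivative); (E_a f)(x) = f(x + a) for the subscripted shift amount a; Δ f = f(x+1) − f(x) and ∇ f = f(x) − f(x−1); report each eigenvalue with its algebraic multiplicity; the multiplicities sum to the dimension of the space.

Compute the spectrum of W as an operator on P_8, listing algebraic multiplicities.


image of 1: 0
image of x: 0
image of x^2: 2
image of x^3: 6x + 15
image of x^4: 12x^2 + 60x + 76
image of x^5: 20x^3 + 150x^2 + 380x + 325
image of x^6: 30x^4 + 300x^3 + 1140x^2 + 1950x + 1266
image of x^7: 42x^5 + 525x^4 + 2660x^3 + 6825x^2 + 8862x + 4655
image of x^8: 56x^6 + 840x^5 + 5320x^4 + 18200x^3 + 35448x^2 + 37240x + 16472
the matrix is upper triangular; its diagonal is (0, 0, 0, 0, 0, 0, 0, 0, 0)
for a triangular matrix the eigenvalues are the diagonal entries, with algebraic multiplicity their repetition count

λ = 0 (multiplicity 9)


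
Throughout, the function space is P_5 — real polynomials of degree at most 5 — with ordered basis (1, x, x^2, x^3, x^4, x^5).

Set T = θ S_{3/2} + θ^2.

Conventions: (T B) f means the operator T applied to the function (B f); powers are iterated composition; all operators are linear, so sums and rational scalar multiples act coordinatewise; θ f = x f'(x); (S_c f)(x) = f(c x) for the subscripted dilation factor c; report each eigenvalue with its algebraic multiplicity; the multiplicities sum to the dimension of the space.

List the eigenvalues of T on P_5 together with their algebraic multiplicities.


λ = 0 (multiplicity 1), λ = 5/2 (multiplicity 1), λ = 17/2 (multiplicity 1), λ = 153/8 (multiplicity 1), λ = 145/4 (multiplicity 1), λ = 2015/32 (multiplicity 1)

image of 1: 0
image of x: (5/2)x
image of x^2: (17/2)x^2
image of x^3: (153/8)x^3
image of x^4: (145/4)x^4
image of x^5: (2015/32)x^5
the matrix is upper triangular; its diagonal is (0, 5/2, 17/2, 153/8, 145/4, 2015/32)
for a triangular matrix the eigenvalues are the diagonal entries, with algebraic multiplicity their repetition count
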